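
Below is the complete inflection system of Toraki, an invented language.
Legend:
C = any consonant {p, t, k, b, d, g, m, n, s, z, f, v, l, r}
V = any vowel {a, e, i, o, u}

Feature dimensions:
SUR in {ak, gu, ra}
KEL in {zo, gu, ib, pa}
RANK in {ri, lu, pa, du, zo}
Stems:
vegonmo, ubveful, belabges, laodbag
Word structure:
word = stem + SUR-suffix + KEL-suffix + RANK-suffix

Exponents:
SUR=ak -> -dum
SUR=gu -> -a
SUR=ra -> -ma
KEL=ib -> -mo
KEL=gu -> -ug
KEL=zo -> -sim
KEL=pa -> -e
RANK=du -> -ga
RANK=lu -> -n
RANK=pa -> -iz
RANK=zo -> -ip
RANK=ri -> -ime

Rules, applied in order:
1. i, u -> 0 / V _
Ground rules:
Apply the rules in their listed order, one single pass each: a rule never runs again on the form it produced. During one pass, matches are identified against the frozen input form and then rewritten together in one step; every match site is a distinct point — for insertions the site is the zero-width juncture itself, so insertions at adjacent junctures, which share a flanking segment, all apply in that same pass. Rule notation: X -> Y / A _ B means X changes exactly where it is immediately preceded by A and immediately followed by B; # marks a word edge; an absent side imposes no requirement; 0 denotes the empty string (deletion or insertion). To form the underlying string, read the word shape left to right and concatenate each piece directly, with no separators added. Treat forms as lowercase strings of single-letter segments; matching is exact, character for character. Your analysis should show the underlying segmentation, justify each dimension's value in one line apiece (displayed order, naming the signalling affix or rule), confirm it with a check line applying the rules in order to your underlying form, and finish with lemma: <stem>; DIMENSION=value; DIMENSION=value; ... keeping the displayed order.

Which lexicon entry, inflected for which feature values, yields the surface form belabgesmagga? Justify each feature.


underlying: belabges-ma-ug-ga
SUR=ra - signalled by the affix -ma
KEL=gu - signalled by the affix -ug
RANK=du - signalled by the affix -ga
check: belabgesmaugga -> belabgesmagga
lemma: belabges; SUR=ra; KEL=gu; RANK=du


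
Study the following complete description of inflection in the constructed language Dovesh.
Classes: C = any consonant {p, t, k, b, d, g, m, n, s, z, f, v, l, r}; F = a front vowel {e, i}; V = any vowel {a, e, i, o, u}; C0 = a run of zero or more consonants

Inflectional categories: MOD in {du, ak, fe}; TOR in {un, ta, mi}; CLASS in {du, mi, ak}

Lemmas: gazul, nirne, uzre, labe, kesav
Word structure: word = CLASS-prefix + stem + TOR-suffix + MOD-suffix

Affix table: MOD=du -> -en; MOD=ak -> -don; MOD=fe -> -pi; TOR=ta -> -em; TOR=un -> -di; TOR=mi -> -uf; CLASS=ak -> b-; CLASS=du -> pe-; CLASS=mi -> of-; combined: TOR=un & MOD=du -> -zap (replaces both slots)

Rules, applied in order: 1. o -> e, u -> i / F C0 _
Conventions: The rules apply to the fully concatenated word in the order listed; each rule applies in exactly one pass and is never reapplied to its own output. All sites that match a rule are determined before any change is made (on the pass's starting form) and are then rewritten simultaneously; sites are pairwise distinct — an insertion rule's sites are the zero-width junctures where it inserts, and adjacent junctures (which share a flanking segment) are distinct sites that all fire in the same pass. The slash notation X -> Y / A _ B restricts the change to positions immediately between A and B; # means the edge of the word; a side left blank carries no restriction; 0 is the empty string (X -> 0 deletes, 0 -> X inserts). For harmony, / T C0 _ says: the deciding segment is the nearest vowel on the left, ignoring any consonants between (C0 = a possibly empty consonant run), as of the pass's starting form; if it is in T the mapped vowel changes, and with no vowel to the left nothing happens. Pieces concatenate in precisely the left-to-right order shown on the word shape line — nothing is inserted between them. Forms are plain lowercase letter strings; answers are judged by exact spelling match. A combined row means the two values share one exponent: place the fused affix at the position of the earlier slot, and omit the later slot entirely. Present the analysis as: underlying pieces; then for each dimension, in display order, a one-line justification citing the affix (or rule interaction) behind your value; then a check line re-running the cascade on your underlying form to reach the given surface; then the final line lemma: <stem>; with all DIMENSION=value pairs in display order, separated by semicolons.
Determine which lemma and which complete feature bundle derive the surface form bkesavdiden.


underlying: b-kesav-di-don
MOD=ak - signalled by the affix -don
TOR=un - signalled by the affix -di
CLASS=ak - signalled by the affix b-
check: bkesavdidon -> bkesavdiden
lemma: kesav; MOD=ak; TOR=un; CLASS=ak


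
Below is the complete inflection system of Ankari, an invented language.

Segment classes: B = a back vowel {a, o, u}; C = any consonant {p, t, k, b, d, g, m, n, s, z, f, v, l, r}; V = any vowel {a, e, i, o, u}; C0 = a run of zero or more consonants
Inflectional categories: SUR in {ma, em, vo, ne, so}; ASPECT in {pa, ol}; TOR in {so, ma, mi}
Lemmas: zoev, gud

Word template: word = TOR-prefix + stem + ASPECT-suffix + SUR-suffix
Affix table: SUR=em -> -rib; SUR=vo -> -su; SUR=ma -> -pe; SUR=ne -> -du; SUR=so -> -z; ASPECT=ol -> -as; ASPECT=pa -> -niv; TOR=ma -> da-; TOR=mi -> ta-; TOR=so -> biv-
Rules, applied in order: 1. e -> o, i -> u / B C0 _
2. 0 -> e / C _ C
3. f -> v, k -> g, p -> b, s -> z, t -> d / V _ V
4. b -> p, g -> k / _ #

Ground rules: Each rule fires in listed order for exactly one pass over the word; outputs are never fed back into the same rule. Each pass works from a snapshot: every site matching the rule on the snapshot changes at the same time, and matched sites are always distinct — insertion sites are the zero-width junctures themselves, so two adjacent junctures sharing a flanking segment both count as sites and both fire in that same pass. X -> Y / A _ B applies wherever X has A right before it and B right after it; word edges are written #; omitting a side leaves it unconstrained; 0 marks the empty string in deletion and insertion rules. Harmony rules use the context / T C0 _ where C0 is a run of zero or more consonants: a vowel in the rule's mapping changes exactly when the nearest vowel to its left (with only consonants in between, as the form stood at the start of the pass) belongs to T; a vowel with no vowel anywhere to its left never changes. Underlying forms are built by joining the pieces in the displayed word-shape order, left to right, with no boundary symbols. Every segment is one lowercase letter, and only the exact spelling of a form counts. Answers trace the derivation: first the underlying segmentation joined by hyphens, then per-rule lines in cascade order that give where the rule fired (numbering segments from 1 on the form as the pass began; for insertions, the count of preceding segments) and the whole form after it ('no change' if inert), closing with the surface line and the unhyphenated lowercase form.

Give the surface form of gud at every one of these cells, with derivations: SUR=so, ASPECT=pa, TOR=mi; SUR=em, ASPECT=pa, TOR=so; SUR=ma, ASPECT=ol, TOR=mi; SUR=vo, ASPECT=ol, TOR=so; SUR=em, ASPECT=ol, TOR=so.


cell SUR=so, ASPECT=pa, TOR=mi:
underlying: ta-gud-niv-z
1. e -> o, i -> u / B C0 _: fires at position(s) 7: tagudnuvz
2. 0 -> e / C _ C: inserts after position(s) 5, 8: tagudenuvez
3. f -> v, k -> g, p -> b, s -> z, t -> d / V _ V: no change
4. b -> p, g -> k / _ #: no change
surface: tagudenuvez

cell SUR=em, ASPECT=pa, TOR=so:
underlying: biv-gud-niv-rib
1. e -> o, i -> u / B C0 _: fires at position(s) 8: bivgudnuvrib
2. 0 -> e / C _ C: inserts after position(s) 3, 6, 9: bivegudenuverib
3. f -> v, k -> g, p -> b, s -> z, t -> d / V _ V: no change
4. b -> p, g -> k / _ #: fires at position(s) 15: bivegudenuverip
surface: bivegudenuverip

cell SUR=ma, ASPECT=ol, TOR=mi:
underlying: ta-gud-as-pe
1. e -> o, i -> u / B C0 _: fires at position(s) 9: tagudaspo
2. 0 -> e / C _ C: inserts after position(s) 7: tagudasepo
3. f -> v, k -> g, p -> b, s -> z, t -> d / V _ V: fires at position(s) 7, 9: tagudazebo
4. b -> p, g -> k / _ #: no change
surface: tagudazebo

cell SUR=vo, ASPECT=ol, TOR=so:
underlying: biv-gud-as-su
1. e -> o, i -> u / B C0 _: no change
2. 0 -> e / C _ C: inserts after position(s) 3, 8: bivegudasesu
3. f -> v, k -> g, p -> b, s -> z, t -> d / V _ V: fires at position(s) 9, 11: bivegudazezu
4. b -> p, g -> k / _ #: no change
surface: bivegudazezu

cell SUR=em, ASPECT=ol, TOR=so:
underlying: biv-gud-as-rib
1. e -> o, i -> u / B C0 _: fires at position(s) 10: bivgudasrub
2. 0 -> e / C _ C: inserts after position(s) 3, 8: bivegudaserub
3. f -> v, k -> g, p -> b, s -> z, t -> d / V _ V: fires at position(s) 9: bivegudazerub
4. b -> p, g -> k / _ #: fires at position(s) 13: bivegudazerup
surface: bivegudazerup


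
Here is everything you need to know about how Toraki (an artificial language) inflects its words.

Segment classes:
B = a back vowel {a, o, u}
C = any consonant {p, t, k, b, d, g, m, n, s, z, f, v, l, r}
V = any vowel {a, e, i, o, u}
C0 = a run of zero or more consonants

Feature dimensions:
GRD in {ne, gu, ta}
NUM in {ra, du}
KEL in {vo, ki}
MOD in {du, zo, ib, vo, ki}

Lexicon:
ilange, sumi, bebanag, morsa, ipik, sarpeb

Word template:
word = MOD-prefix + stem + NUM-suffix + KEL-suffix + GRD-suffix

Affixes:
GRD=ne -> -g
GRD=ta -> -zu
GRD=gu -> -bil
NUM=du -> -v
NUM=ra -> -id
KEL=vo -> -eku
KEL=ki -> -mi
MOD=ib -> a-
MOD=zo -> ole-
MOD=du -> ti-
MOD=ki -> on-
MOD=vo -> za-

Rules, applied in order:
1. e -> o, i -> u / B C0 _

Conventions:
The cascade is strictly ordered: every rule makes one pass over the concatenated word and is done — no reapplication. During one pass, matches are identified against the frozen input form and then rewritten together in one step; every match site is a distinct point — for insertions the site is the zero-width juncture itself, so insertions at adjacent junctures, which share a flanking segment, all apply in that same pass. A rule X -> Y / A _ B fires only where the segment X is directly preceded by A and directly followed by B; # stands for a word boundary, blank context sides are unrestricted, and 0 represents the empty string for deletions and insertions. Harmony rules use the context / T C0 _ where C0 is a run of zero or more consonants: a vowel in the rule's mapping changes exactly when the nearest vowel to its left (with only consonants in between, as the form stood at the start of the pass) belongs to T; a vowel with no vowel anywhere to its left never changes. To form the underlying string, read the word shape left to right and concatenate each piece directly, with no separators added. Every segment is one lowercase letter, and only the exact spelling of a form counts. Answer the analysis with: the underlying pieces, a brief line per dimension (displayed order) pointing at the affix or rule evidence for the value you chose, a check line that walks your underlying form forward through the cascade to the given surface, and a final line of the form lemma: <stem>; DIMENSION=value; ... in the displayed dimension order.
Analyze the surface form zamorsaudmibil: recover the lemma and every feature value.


underlying: za-morsa-id-mi-bil
GRD=gu - signalled by the affix -bil
NUM=ra - signalled by the affix -id
KEL=ki - signalled by the affix -mi
MOD=vo - signalled by the affix za-
check: zamorsaidmibil -> zamorsaudmibil
lemma: morsa; GRD=gu; NUM=ra; KEL=ki; MOD=vo


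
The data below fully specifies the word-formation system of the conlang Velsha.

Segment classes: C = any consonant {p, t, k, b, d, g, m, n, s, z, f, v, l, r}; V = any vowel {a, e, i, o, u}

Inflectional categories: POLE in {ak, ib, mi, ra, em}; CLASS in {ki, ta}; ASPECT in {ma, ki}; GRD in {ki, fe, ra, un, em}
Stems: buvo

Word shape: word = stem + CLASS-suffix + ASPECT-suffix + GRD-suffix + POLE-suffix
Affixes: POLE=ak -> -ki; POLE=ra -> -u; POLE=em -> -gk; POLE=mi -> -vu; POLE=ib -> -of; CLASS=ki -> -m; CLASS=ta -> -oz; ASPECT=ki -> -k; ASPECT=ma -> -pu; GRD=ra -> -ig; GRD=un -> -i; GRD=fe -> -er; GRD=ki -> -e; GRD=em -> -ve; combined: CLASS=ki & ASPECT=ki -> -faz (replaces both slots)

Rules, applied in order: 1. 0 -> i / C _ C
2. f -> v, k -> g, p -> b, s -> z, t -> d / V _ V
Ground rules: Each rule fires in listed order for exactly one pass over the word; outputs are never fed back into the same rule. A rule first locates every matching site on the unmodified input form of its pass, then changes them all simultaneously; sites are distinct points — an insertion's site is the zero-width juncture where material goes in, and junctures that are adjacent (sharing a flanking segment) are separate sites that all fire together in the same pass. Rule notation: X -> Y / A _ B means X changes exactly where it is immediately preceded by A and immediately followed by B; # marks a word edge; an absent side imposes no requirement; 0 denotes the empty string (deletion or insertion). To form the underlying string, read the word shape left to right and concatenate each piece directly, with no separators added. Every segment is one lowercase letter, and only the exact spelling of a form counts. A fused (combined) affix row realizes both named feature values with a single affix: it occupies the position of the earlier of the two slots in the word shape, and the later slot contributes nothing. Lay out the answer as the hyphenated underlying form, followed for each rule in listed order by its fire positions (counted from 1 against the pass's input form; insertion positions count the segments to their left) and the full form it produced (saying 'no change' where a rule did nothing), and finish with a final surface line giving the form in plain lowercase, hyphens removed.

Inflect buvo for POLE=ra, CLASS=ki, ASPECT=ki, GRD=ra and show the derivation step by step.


underlying: buvo-faz-ig-u
1. 0 -> i / C _ C: no change
2. f -> v, k -> g, p -> b, s -> z, t -> d / V _ V: fires at position(s) 5: buvovazigu
surface: buvovazigu


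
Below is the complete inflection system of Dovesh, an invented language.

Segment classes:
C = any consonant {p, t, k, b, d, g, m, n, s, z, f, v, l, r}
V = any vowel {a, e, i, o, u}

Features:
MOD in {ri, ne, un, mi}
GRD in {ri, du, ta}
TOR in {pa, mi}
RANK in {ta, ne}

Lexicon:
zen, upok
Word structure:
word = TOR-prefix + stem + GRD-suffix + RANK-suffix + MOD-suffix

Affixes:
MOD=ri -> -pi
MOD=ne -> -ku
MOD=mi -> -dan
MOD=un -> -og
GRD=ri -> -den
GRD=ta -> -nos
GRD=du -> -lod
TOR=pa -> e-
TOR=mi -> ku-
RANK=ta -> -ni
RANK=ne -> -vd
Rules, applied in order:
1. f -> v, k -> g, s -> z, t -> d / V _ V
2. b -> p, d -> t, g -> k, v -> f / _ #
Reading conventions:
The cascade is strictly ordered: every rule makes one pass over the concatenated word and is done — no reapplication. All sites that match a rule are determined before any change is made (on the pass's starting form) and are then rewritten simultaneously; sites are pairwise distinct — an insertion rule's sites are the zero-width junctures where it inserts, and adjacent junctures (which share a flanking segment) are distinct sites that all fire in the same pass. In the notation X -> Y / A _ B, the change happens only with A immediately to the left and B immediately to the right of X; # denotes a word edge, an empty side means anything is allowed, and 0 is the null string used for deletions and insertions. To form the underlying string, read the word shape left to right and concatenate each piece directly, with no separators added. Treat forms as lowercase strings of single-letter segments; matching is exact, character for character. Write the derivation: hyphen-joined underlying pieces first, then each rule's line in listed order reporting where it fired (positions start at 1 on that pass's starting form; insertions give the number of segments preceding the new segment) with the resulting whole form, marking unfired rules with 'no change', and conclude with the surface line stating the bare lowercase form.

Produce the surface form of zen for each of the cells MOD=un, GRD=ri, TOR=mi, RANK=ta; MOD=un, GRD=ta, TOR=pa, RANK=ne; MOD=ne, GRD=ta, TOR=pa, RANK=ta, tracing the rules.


cell MOD=un, GRD=ri, TOR=mi, RANK=ta:
underlying: ku-zen-den-ni-og
1. f -> v, k -> g, s -> z, t -> d / V _ V: no change
2. b -> p, d -> t, g -> k, v -> f / _ #: fires at position(s) 12: kuzendenniok
surface: kuzendenniok

cell MOD=un, GRD=ta, TOR=pa, RANK=ne:
underlying: e-zen-nos-vd-og
1. f -> v, k -> g, s -> z, t -> d / V _ V: no change
2. b -> p, d -> t, g -> k, v -> f / _ #: fires at position(s) 11: ezennosvdok
surface: ezennosvdok

cell MOD=ne, GRD=ta, TOR=pa, RANK=ta:
underlying: e-zen-nos-ni-ku
1. f -> v, k -> g, s -> z, t -> d / V _ V: fires at position(s) 10: ezennosnigu
2. b -> p, d -> t, g -> k, v -> f / _ #: no change
surface: ezennosnigu


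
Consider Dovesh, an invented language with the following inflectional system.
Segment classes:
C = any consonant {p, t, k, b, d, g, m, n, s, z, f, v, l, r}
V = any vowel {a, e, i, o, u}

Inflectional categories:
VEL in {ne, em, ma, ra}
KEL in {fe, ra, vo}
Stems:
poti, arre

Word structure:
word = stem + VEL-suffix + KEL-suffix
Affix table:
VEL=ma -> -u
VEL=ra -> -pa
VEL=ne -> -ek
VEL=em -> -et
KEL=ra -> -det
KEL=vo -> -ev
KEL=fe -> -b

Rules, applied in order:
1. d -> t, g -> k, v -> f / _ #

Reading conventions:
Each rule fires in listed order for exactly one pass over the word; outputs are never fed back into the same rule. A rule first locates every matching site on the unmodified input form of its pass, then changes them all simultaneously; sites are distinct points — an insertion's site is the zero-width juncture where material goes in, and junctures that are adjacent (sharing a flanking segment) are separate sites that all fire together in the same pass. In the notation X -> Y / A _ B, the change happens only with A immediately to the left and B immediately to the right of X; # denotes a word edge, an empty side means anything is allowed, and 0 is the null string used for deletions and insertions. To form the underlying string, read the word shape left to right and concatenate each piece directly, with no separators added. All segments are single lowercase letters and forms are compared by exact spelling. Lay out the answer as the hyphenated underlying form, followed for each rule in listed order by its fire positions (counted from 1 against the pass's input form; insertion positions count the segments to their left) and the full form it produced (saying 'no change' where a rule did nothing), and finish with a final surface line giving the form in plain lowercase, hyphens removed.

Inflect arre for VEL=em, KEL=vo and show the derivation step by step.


underlying: arre-et-ev
1. d -> t, g -> k, v -> f / _ #: fires at position(s) 8: arreetef
surface: arreetef


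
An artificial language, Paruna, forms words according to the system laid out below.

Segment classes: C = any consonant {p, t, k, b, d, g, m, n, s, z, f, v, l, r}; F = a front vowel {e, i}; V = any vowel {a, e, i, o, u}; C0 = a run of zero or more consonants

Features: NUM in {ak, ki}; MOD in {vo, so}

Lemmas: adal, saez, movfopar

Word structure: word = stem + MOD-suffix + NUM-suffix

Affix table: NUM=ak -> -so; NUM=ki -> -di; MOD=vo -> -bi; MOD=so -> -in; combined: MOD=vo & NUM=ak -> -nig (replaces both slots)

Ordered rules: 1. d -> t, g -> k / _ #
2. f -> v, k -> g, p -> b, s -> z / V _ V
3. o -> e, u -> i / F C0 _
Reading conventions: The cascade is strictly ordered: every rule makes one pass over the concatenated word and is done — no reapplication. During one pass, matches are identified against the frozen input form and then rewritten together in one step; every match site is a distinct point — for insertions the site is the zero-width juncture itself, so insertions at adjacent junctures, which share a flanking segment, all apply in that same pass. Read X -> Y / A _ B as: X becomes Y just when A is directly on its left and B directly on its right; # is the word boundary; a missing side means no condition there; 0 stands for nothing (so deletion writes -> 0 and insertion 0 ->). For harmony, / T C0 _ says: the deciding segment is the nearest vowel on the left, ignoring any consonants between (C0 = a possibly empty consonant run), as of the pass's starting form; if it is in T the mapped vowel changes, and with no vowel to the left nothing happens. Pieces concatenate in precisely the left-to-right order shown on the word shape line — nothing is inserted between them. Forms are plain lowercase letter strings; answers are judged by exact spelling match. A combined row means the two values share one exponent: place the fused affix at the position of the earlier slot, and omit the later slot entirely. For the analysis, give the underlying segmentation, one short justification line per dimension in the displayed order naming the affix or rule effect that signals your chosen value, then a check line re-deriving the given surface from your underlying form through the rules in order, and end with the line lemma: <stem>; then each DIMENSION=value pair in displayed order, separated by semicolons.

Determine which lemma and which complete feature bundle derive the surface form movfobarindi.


underlying: movfopar-in-di
NUM=ki - signalled by the affix -di
MOD=so - signalled by the affix -in
check: movfoparindi -> movfoparindi -> movfobarindi -> movfobarindi
lemma: movfopar; NUM=ki; MOD=so


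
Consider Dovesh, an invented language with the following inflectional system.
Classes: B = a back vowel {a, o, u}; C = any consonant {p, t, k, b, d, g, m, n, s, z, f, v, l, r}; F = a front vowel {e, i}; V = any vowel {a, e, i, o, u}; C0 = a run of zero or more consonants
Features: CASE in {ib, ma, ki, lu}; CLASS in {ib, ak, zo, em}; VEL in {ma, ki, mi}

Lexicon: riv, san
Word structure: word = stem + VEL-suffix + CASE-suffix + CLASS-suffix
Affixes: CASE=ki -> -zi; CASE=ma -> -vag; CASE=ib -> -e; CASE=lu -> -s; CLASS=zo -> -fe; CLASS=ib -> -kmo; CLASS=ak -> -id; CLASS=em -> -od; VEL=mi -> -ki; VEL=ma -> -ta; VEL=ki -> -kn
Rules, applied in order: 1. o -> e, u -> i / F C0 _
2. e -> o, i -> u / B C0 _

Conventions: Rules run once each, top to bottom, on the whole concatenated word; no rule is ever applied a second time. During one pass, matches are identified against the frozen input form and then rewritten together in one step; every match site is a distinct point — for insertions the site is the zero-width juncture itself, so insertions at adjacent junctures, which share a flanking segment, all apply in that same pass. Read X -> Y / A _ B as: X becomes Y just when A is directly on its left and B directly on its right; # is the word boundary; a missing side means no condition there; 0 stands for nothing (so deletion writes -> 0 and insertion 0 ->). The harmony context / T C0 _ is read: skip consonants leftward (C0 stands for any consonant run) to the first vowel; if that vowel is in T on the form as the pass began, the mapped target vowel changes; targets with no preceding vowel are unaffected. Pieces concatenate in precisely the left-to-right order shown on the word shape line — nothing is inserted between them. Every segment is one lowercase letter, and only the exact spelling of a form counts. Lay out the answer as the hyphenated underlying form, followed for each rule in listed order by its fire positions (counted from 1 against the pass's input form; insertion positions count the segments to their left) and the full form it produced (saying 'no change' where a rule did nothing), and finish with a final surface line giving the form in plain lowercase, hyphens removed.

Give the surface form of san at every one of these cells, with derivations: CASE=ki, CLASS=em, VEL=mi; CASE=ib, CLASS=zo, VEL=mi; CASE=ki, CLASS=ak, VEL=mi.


cell CASE=ki, CLASS=em, VEL=mi:
underlying: san-ki-zi-od
1. o -> e, u -> i / F C0 _: fires at position(s) 8: sankizied
2. e -> o, i -> u / B C0 _: fires at position(s) 5: sankuzied
surface: sankuzied

cell CASE=ib, CLASS=zo, VEL=mi:
underlying: san-ki-e-fe
1. o -> e, u -> i / F C0 _: no change
2. e -> o, i -> u / B C0 _: fires at position(s) 5: sankuefe
surface: sankuefe

cell CASE=ki, CLASS=ak, VEL=mi:
underlying: san-ki-zi-id
1. o -> e, u -> i / F C0 _: no change
2. e -> o, i -> u / B C0 _: fires at position(s) 5: sankuziid
surface: sankuziid


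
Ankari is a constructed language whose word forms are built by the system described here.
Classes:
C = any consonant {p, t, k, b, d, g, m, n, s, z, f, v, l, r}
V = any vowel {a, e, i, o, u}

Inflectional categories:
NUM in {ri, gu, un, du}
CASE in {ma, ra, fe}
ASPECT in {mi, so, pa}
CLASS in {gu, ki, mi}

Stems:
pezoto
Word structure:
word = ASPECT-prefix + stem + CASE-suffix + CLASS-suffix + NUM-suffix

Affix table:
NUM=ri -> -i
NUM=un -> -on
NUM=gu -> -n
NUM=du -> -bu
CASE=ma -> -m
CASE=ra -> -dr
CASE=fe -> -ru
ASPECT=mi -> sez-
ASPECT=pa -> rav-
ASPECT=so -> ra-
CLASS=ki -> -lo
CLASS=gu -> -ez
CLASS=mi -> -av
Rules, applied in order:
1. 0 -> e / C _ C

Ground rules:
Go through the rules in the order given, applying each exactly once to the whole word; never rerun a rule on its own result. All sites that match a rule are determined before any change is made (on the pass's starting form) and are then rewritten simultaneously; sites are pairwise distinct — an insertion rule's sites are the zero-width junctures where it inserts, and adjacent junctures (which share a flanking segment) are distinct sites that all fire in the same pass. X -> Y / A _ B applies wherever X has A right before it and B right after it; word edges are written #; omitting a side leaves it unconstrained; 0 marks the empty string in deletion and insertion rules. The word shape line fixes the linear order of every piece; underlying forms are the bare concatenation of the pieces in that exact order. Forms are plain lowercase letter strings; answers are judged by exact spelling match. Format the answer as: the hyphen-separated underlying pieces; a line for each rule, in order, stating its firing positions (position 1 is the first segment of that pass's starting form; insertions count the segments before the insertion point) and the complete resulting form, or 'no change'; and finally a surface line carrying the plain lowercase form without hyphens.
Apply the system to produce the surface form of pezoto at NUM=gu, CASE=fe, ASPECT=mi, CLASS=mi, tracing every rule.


underlying: sez-pezoto-ru-av-n
1. 0 -> e / C _ C: inserts after position(s) 3, 13: sezepezotoruaven
surface: sezepezotoruaven


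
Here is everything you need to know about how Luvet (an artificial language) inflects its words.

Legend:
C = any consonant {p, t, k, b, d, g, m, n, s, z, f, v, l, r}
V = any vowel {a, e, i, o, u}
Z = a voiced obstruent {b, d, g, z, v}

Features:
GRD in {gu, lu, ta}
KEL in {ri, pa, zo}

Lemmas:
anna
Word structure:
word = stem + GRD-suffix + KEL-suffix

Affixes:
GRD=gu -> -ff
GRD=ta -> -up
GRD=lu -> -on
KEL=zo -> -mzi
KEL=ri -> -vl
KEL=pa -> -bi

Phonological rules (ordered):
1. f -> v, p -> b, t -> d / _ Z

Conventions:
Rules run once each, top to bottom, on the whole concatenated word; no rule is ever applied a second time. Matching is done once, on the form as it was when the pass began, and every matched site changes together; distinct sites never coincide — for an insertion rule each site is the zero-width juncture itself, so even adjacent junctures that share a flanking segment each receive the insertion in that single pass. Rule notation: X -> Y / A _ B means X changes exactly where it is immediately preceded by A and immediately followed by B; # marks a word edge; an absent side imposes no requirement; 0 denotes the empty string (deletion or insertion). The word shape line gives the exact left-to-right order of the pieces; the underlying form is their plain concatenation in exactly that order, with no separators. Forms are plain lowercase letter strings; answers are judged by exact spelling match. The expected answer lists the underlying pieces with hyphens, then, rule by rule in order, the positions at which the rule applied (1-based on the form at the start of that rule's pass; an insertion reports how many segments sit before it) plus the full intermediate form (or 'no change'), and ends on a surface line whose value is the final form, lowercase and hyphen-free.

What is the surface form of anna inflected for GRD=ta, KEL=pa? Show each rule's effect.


underlying: anna-up-bi
1. f -> v, p -> b, t -> d / _ Z: fires at position(s) 6: annaubbi
surface: annaubbi


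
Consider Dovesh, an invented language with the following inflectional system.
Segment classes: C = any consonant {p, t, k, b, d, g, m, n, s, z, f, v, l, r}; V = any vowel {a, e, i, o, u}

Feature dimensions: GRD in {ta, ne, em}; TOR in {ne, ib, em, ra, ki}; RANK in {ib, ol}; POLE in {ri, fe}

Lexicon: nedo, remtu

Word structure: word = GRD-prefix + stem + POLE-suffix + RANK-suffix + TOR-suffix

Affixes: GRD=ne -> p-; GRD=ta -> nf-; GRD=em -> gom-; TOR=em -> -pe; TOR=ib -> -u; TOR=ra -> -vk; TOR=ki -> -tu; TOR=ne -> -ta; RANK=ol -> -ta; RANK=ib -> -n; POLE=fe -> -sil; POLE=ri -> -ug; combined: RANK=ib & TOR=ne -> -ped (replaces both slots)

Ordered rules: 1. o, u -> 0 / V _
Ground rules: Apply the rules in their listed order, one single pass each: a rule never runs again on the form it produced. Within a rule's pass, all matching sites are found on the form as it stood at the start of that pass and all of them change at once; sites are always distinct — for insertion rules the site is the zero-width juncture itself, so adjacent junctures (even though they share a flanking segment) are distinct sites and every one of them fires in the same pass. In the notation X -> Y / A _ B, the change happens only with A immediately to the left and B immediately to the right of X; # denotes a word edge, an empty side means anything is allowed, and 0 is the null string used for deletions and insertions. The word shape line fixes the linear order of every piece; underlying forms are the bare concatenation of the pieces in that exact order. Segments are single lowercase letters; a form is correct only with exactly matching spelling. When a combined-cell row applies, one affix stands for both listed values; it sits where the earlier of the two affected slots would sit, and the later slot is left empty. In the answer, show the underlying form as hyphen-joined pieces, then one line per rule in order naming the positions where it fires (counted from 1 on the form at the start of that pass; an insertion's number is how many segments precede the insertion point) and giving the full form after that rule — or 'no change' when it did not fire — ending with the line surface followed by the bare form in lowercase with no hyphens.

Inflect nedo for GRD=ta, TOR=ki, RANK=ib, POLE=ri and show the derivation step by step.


underlying: nf-nedo-ug-n-tu
1. o, u -> 0 / V _: fires at position(s) 7: nfnedogntu
surface: nfnedogntu


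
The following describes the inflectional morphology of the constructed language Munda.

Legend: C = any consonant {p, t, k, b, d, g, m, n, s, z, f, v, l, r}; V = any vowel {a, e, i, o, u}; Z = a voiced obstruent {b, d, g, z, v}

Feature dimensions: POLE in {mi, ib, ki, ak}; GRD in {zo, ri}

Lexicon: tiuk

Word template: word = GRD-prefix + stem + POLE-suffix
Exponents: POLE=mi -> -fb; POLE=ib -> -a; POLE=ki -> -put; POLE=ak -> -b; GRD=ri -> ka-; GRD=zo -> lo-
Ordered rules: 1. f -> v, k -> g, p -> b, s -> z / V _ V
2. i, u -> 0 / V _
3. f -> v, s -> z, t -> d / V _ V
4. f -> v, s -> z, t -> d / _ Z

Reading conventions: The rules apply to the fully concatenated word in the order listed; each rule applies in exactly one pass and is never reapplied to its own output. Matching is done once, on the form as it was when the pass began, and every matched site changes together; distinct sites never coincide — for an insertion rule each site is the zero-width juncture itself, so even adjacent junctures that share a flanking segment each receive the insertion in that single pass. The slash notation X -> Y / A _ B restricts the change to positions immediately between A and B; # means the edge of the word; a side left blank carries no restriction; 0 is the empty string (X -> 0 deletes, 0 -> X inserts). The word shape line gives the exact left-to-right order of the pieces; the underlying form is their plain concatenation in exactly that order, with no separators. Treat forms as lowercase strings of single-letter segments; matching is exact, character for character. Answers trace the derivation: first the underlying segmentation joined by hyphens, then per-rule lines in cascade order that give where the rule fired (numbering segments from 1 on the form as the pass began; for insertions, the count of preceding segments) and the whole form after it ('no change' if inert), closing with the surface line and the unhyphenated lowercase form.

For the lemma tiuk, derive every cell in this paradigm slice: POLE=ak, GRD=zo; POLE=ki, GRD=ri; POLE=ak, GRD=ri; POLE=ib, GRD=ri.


cell POLE=ak, GRD=zo:
underlying: lo-tiuk-b
1. f -> v, k -> g, p -> b, s -> z / V _ V: no change
2. i, u -> 0 / V _: fires at position(s) 5: lotikb
3. f -> v, s -> z, t -> d / V _ V: fires at position(s) 3: lodikb
4. f -> v, s -> z, t -> d / _ Z: no change
surface: lodikb

cell POLE=ki, GRD=ri:
underlying: ka-tiuk-put
1. f -> v, k -> g, p -> b, s -> z / V _ V: no change
2. i, u -> 0 / V _: fires at position(s) 5: katikput
3. f -> v, s -> z, t -> d / V _ V: fires at position(s) 3: kadikput
4. f -> v, s -> z, t -> d / _ Z: no change
surface: kadikput

cell POLE=ak, GRD=ri:
underlying: ka-tiuk-b
1. f -> v, k -> g, p -> b, s -> z / V _ V: no change
2. i, u -> 0 / V _: fires at position(s) 5: katikb
3. f -> v, s -> z, t -> d / V _ V: fires at position(s) 3: kadikb
4. f -> v, s -> z, t -> d / _ Z: no change
surface: kadikb

cell POLE=ib, GRD=ri:
underlying: ka-tiuk-a
1. f -> v, k -> g, p -> b, s -> z / V _ V: fires at position(s) 6: katiuga
2. i, u -> 0 / V _: fires at position(s) 5: katiga
3. f -> v, s -> z, t -> d / V _ V: fires at position(s) 3: kadiga
4. f -> v, s -> z, t -> d / _ Z: no change
surface: kadiga


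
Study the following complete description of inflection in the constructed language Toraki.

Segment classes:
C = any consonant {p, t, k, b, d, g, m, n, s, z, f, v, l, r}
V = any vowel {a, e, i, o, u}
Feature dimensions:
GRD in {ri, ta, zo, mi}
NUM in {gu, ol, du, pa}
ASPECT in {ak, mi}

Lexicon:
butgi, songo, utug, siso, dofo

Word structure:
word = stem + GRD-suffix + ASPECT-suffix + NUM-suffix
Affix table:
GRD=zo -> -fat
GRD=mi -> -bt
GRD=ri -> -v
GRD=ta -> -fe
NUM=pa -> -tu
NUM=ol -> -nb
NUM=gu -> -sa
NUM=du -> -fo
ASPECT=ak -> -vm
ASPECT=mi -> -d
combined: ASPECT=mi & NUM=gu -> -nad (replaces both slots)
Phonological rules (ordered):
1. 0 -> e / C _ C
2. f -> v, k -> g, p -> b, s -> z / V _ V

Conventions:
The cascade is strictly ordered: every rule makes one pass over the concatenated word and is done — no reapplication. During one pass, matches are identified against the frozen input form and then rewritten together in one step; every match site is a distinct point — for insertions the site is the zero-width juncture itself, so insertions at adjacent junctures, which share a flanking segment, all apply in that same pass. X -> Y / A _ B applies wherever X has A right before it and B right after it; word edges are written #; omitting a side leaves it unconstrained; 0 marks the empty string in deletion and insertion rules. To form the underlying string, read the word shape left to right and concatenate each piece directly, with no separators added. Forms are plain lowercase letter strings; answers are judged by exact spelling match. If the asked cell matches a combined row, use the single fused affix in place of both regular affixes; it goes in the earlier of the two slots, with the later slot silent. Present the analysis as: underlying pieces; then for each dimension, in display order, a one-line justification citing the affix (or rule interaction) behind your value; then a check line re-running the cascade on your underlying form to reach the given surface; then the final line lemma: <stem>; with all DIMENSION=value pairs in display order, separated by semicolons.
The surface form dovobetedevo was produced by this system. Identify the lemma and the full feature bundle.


underlying: dofo-bt-d-fo
GRD=mi - signalled by the affix -bt
NUM=du - signalled by the affix -fo
ASPECT=mi - signalled by the affix -d
check: dofobtdfo -> dofobetedefo -> dovobetedevo
lemma: dofo; GRD=mi; NUM=du; ASPECT=mi


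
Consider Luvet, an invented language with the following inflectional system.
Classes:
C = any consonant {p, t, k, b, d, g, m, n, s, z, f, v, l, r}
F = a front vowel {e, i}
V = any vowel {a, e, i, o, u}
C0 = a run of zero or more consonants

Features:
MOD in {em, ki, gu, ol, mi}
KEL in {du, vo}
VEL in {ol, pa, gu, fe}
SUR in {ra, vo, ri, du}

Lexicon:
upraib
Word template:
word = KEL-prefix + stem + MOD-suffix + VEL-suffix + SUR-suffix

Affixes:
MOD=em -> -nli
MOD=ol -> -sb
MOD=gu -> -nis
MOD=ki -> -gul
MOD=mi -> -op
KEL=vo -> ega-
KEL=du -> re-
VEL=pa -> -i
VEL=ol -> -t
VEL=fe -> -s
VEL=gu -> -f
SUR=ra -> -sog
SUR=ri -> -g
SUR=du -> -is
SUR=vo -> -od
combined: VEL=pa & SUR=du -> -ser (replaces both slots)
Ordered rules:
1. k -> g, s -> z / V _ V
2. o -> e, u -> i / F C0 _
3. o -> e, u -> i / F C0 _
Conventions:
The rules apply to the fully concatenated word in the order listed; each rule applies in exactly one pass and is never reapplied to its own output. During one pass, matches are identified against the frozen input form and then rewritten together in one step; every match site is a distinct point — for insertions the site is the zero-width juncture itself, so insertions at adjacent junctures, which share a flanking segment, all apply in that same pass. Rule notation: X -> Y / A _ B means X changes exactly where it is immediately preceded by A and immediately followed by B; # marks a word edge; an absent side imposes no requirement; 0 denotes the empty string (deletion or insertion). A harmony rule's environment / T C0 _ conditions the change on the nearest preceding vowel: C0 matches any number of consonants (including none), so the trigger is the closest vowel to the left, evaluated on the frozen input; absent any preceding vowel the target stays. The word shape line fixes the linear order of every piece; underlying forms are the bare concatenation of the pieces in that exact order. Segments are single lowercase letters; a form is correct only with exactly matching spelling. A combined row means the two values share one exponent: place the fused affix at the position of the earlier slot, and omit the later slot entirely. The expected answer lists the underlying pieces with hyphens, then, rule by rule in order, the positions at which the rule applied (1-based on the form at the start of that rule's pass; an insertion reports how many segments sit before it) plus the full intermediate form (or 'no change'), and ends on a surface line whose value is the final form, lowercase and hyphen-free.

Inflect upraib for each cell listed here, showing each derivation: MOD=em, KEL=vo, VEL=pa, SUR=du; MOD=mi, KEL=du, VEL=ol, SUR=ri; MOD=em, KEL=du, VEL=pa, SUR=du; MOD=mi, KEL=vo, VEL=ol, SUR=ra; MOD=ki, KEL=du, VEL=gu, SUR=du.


cell MOD=em, KEL=vo, VEL=pa, SUR=du:
underlying: ega-upraib-nli-ser
1. k -> g, s -> z / V _ V: fires at position(s) 13: egaupraibnlizer
2. o -> e, u -> i / F C0 _: no change
3. o -> e, u -> i / F C0 _: no change
surface: egaupraibnlizer

cell MOD=mi, KEL=du, VEL=ol, SUR=ri:
underlying: re-upraib-op-t-g
1. k -> g, s -> z / V _ V: no change
2. o -> e, u -> i / F C0 _: fires at position(s) 3, 9: reipraibeptg
3. o -> e, u -> i / F C0 _: no change
surface: reipraibeptg

cell MOD=em, KEL=du, VEL=pa, SUR=du:
underlying: re-upraib-nli-ser
1. k -> g, s -> z / V _ V: fires at position(s) 12: reupraibnlizer
2. o -> e, u -> i / F C0 _: fires at position(s) 3: reipraibnlizer
3. o -> e, u -> i / F C0 _: no change
surface: reipraibnlizer

cell MOD=mi, KEL=vo, VEL=ol, SUR=ra:
underlying: ega-upraib-op-t-sog
1. k -> g, s -> z / V _ V: no change
2. o -> e, u -> i / F C0 _: fires at position(s) 10: egaupraibeptsog
3. o -> e, u -> i / F C0 _: fires at position(s) 14: egaupraibeptseg
surface: egaupraibeptseg

cell MOD=ki, KEL=du, VEL=gu, SUR=du:
underlying: re-upraib-gul-f-is
1. k -> g, s -> z / V _ V: no change
2. o -> e, u -> i / F C0 _: fires at position(s) 3, 10: reipraibgilfis
3. o -> e, u -> i / F C0 _: no change
surface: reipraibgilfis
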